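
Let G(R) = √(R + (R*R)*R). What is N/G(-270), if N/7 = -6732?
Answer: 2618*I*√2187030/364505 ≈ 10.622*I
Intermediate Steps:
N = -47124 (N = 7*(-6732) = -47124)
G(R) = √(R + R³) (G(R) = √(R + R²*R) = √(R + R³))
N/G(-270) = -47124/√(-270 + (-270)³) = -47124/√(-270 - 19683000) = -47124*(-I*√2187030/6561090) = -(-2618)*I*√2187030/364505 = 2618*I*√2187030/364505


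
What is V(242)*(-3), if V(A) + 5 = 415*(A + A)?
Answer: -602565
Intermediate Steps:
V(A) = -5 + 830*A (V(A) = -5 + 415*(A + A) = -5 + 415*(2*A) = -5 + 830*A)
V(242)*(-3) = (-5 + 830*242)*(-3) = (-5 + 200860)*(-3) = 200855*(-3) = -602565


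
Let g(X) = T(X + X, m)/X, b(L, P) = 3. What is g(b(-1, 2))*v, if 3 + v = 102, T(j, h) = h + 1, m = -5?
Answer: -132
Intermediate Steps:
T(j, h) = 1 + h
v = 99 (v = -3 + 102 = 99)
g(X) = -4/X (g(X) = (1 - 5)/X = -4/X)
g(b(-1, 2))*v = -4/3*99 = -132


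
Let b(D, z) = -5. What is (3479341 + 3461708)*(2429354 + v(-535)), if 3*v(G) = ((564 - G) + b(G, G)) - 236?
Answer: 16864250292360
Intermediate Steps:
v(G) = 323/3 - G/3 (v(G) = (((564 - G) - 5) - 236)/3 = ((559 - G) - 236)/3 = (323 - G)/3 = 323/3 - G/3)
(3479341 + 3461708)*(2429354 + v(-535)) = (3479341 + 3461708)*(2429354 + (323/3 - ⅓*(-535))) = 6941049*(2429354 + (323/3 + 535/3)) = 6941049*(2429354 + 286) = 6941049*2429640 = 16864250292360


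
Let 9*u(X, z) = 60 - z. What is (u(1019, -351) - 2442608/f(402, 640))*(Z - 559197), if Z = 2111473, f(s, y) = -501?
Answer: 1275705432804/167 ≈ 7.6390e+9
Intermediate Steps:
u(X, z) = 20/3 - z/9 (u(X, z) = (60 - z)/9 = 20/3 - z/9)
(u(1019, -351) - 2442608/f(402, 640))*(Z - 559197) = ((20/3 - 1/9*(-351)) - 2442608/(-501))*(2111473 - 559197) = ((20/3 + 39) - 2442608*(-1/501))*1552276 = (137/3 + 2442608/501)*1552276 = (821829/167)*1552276 = 1275705432804/167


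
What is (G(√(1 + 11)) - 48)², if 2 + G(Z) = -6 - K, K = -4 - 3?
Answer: 2401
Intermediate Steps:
K = -7
G(Z) = -1 (G(Z) = -2 + (-6 - 1*(-7)) = -2 + (-6 + 7) = -2 + 1 = -1)
(G(√(1 + 11)) - 48)² = (-1 - 48)² = (-49)² = 2401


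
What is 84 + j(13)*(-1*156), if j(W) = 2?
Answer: -228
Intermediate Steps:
84 + j(13)*(-1*156) = 84 + 2*(-1*156) = 84 + 2*(-156) = 84 - 312 = -228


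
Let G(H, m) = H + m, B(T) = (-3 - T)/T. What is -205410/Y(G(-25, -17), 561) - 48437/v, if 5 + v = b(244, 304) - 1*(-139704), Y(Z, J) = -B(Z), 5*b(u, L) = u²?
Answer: -2179903216345/9854403 ≈ -2.2121e+5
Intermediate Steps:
B(T) = (-3 - T)/T
b(u, L) = u²/5
Y(Z, J) = -(-3 - Z)/Z
v = 758031/5 (v = -5 + ((⅕)*244² - 1*(-139704)) = -5 + ((⅕)*59536 + 139704) = -5 + (59536/5 + 139704) = -5 + 758056/5 = 758031/5 ≈ 1.5161e+5)
-205410/Y(G(-25, -17), 561) - 48437/v = -205410*(-25 - 17)/(3 + (-25 - 17)) - 48437/758031/5 = -205410*(-42/(3 - 42)) - 48437*5/758031 = -205410/((-1/42*(-39))) - 242185/758031 = -205410/13/14 - 242185/758031 = -205410*14/13 - 242185/758031 = -2875740/13 - 242185/758031 = -2179903216345/9854403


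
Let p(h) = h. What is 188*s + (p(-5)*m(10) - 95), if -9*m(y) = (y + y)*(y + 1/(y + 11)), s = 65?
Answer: 2312725/189 ≈ 12237.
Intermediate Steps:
m(y) = -2*y*(y + 1/(11 + y))/9 (m(y) = -(y + y)*(y + 1/(y + 11))/9 = -2*y*(y + 1/(11 + y))/9)
188*s + (p(-5)*m(10) - 95) = 188*65 + (-(-10)*10*(1 + 10**2 + 11*10)/(99 + 9*10) - 95) = 12220 + (-(-10)*10*(1 + 100 + 110)/(99 + 90) - 95) = 12220 + (-(-10)*10*211/189 - 95) = 12220 + (-5*(-4220/189) - 95) = 12220 + (21100/189 - 95) = 12220 + 3145/189 = 2312725/189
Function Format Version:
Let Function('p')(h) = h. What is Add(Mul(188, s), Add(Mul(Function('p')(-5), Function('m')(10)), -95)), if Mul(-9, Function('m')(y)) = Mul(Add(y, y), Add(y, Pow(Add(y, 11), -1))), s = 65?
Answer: Rational(2312725, 189) ≈ 12237.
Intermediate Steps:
Function('m')(y) = Mul(Rational(-2, 9), y, Add(y, Pow(Add(11, y), -1))) (Function('m')(y) = Mul(Rational(-1, 9), Mul(Add(y, y), Add(y, Pow(Add(y, 11), -1)))) = Mul(Rational(-1, 9), Mul(Mul(2, y), Add(y, Pow(Add(11, y), -1)))) = Mul(Rational(-1, 9), Mul(2, y, Add(y, Pow(Add(11, y), -1)))) = Mul(Rational(-2, 9), y, Add(y, Pow(Add(11, y), -1))))
Add(Mul(188, s), Add(Mul(Function('p')(-5), Function('m')(10)), -95)) = Add(Mul(188, 65), Add(Mul(-5, Mul(-2, 10, Pow(Add(99, Mul(9, 10)), -1), Add(1, Pow(10, 2), Mul(11, 10)))), -95)) = Add(12220, Add(Mul(-5, Mul(-2, 10, Pow(Add(99, 90), -1), Add(1, 100, 110))), -95)) = Add(12220, Add(Mul(-5, Mul(-2, 10, Pow(189, -1), 211)), -95)) = Add(12220, Add(Mul(-5, Mul(-2, 10, Rational(1, 189), 211)), -95)) = Add(12220, Add(Mul(-5, Rational(-4220, 189)), -95)) = Add(12220, Add(Rational(21100, 189), -95)) = Add(12220, Rational(3145, 189)) = Rational(2312725, 189)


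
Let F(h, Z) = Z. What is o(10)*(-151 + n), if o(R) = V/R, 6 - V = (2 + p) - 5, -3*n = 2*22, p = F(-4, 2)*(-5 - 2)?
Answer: -11431/30 ≈ -381.03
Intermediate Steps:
p = -14 (p = 2*(-5 - 2) = 2*(-7) = -14)
n = -44/3 (n = -2*22/3 = -1/3*44 = -44/3 ≈ -14.667)
V = 23 (V = 6 - ((2 - 14) - 5) = 6 - (-12 - 5) = 6 - 1*(-17) = 6 + 17 = 23)
o(R) = 23/R
o(10)*(-151 + n) = (23/10)*(-151 - 44/3) = (23*(1/10))*(-497/3) = (23/10)*(-497/3) = -11431/30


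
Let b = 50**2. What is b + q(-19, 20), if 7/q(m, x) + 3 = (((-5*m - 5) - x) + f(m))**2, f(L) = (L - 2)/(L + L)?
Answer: 17958582608/7183429 ≈ 2500.0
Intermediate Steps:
b = 2500
f(L) = (-2 + L)/(2*L) (f(L) = (-2 + L)/((2*L)) = (-2 + L)*(1/(2*L)) = (-2 + L)/(2*L))
q(m, x) = 7/(-3 + (-5 - x - 5*m + (-2 + m)/(2*m))**2) (q(m, x) = 7/(-3 + (((-5*m - 5) - x) + (-2 + m)/(2*m))**2) = 7/(-3 + (((-5 - 5*m) - x) + (-2 + m)/(2*m))**2) = 7/(-3 + ((-5 - x - 5*m) + (-2 + m)/(2*m))**2) = 7/(-3 + (-5 - x - 5*m + (-2 + m)/(2*m))**2))
b + q(-19, 20) = 2500 + 28*(-19)**2/((2 - 1*(-19) + 2*(-19)*(5 + 20 + 5*(-19)))**2 - 12*(-19)**2) = 2500 + 28*361/((2 + 19 + 2*(-19)*(5 + 20 - 95))**2 - 12*361) = 2500 + 28*361/((2 + 19 + 2*(-19)*(-70))**2 - 4332) = 2500 + 28*361/((2 + 19 + 2660)**2 - 4332) = 2500 + 28*361/(2681**2 - 4332) = 2500 + 28*361/(7187761 - 4332) = 2500 + 28*361/7183429 = 2500 + 28*361*(1/7183429) = 2500 + 10108/7183429 = 17958582608/7183429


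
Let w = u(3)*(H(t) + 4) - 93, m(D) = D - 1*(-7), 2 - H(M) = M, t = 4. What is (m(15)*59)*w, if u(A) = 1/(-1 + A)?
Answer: -119416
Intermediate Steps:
H(M) = 2 - M
m(D) = 7 + D (m(D) = D + 7 = 7 + D)
w = -92 (w = ((2 - 1*4) + 4)/(-1 + 3) - 93 = ((2 - 4) + 4)/2 - 93 = (-2 + 4)/2 - 93 = (1/2)*2 - 93 = 1 - 93 = -92)
(m(15)*59)*w = ((7 + 15)*59)*(-92) = (22*59)*(-92) = 1298*(-92) = -119416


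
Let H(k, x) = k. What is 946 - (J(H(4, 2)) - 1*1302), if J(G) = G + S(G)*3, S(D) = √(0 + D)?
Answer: 2238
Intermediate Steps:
S(D) = √D
J(G) = G + 3*√G (J(G) = G + √G*3 = G + 3*√G)
946 - (J(H(4, 2)) - 1*1302) = 946 - ((4 + 3*√4) - 1*1302) = 946 - ((4 + 3*2) - 1302) = 946 - ((4 + 6) - 1302) = 946 - (10 - 1302) = 946 - 1*(-1292) = 946 + 1292 = 2238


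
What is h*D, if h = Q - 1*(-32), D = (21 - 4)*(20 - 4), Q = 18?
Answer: 13600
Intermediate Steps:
D = 272 (D = 17*16 = 272)
h = 50 (h = 18 - 1*(-32) = 18 + 32 = 50)
h*D = 50*272 = 13600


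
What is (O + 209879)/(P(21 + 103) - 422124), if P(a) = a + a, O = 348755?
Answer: -279317/210938 ≈ -1.3242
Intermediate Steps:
P(a) = 2*a
(O + 209879)/(P(21 + 103) - 422124) = (348755 + 209879)/(2*(21 + 103) - 422124) = 558634/(2*124 - 422124) = 558634/(248 - 422124) = 558634/(-421876) = 558634*(-1/421876) = -279317/210938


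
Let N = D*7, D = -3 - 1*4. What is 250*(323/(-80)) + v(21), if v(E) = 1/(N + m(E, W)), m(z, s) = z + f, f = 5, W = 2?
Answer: -185733/184 ≈ -1009.4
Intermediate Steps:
D = -7 (D = -3 - 4 = -7)
N = -49 (N = -7*7 = -49)
m(z, s) = 5 + z (m(z, s) = z + 5 = 5 + z)
v(E) = 1/(-44 + E) (v(E) = 1/(-49 + (5 + E)) = 1/(-44 + E))
250*(323/(-80)) + v(21) = 250*(323/(-80)) + 1/(-44 + 21) = 250*(323*(-1/80)) + 1/(-23) = 250*(-323/80) - 1/23 = -8075/8 - 1/23 = -185733/184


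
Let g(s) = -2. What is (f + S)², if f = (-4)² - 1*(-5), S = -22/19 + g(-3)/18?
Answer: 11383876/29241 ≈ 389.31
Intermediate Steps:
S = -217/171 (S = -22/19 - 2/18 = -22*1/19 - 2*1/18 = -22/19 - ⅑ = -217/171 ≈ -1.2690)
f = 21 (f = 16 + 5 = 21)
(f + S)² = (21 - 217/171)² = (3374/171)² = 11383876/29241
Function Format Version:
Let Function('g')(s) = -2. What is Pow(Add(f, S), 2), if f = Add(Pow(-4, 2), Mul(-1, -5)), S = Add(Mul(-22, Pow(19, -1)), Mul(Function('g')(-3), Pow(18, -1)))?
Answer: Rational(11383876, 29241) ≈ 389.31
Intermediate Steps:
S = Rational(-217, 171) (S = Add(Mul(-22, Pow(19, -1)), Mul(-2, Pow(18, -1))) = Add(Mul(-22, Rational(1, 19)), Mul(-2, Rational(1, 18))) = Add(Rational(-22, 19), Rational(-1, 9)) = Rational(-217, 171) ≈ -1.2690)
f = 21 (f = Add(16, 5) = 21)
Pow(Add(f, S), 2) = Pow(Add(21, Rational(-217, 171)), 2) = Pow(Rational(3374, 171), 2) = Rational(11383876, 29241)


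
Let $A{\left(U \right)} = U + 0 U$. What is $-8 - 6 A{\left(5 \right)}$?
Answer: $-38$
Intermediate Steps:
$A{\left(U \right)} = U$ ($A{\left(U \right)} = U + 0 = U$)
$-8 - 6 A{\left(5 \right)} = -8 - 30 = -38$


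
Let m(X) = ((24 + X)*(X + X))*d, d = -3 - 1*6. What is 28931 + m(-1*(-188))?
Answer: -688477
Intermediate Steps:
d = -9 (d = -3 - 6 = -9)
m(X) = -18*X*(24 + X) (m(X) = ((24 + X)*(X + X))*(-9) = ((24 + X)*(2*X))*(-9) = (2*X*(24 + X))*(-9) = -18*X*(24 + X))
28931 + m(-1*(-188)) = 28931 - 18*(-1*(-188))*(24 - 1*(-188)) = 28931 - 18*188*(24 + 188) = 28931 - 18*188*212 = 28931 - 717408 = -688477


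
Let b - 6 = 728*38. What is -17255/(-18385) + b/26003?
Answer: 191478943/95613031 ≈ 2.0026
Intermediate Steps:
b = 27670 (b = 6 + 728*38 = 6 + 27664 = 27670)
-17255/(-18385) + b/26003 = -17255/(-18385) + 27670/26003 = -17255*(-1/18385) + 27670*(1/26003) = 3451/3677 + 27670/26003 = 191478943/95613031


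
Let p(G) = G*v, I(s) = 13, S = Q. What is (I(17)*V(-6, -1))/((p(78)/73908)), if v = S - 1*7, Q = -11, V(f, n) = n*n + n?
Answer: 0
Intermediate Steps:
V(f, n) = n + n**2 (V(f, n) = n**2 + n = n + n**2)
S = -11
v = -18 (v = -11 - 1*7 = -11 - 7 = -18)
p(G) = -18*G (p(G) = G*(-18) = -18*G)
(I(17)*V(-6, -1))/((p(78)/73908)) = (13*(-(1 - 1)))/((-18*78/73908)) = (13*(-1*0))/((-1404*1/73908)) = (13*0)/(-39/2053) = 0*(-2053/39) = 0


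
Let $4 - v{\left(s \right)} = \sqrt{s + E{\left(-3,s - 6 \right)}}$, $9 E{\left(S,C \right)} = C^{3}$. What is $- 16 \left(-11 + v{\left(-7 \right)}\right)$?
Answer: $112 + \frac{32 i \sqrt{565}}{3} \approx 112.0 + 253.54 i$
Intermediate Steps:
$E{\left(S,C \right)} = \frac{C^{3}}{9}$
$v{\left(s \right)} = 4 - \sqrt{s + \frac{\left(-6 + s\right)^{3}}{9}}$ ($v{\left(s \right)} = 4 - \sqrt{s + \frac{\left(s - 6\right)^{3}}{9}} = 4 - \sqrt{s + \frac{\left(-6 + s\right)^{3}}{9}}$)
$- 16 \left(-11 + v{\left(-7 \right)}\right) = - 16 \left(-11 + \left(4 - \frac{\sqrt{\left(-6 - 7\right)^{3} + 9 \left(-7\right)}}{3}\right)\right) = - 16 \left(-11 + \left(4 - \frac{\sqrt{\left(-13\right)^{3} - 63}}{3}\right)\right) = - 16 \left(-11 + \left(4 - \frac{\sqrt{-2197 - 63}}{3}\right)\right) = - 16 \left(-11 + \left(4 - \frac{\sqrt{-2260}}{3}\right)\right) = - 16 \left(-11 + \left(4 - \frac{2 i \sqrt{565}}{3}\right)\right) = - 16 \left(-7 - \frac{2 i \sqrt{565}}{3}\right) = 112 + \frac{32 i \sqrt{565}}{3}$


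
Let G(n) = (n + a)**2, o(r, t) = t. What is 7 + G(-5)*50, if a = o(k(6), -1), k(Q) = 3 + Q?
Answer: 1807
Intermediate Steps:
a = -1
G(n) = (-1 + n)**2 (G(n) = (n - 1)**2 = (-1 + n)**2)
7 + G(-5)*50 = 7 + (-1 - 5)**2*50 = 7 + (-6)**2*50 = 7 + 36*50 = 7 + 1800 = 1807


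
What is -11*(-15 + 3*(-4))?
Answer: 297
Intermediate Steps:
-11*(-15 + 3*(-4)) = -11*(-15 - 12) = -11*(-27) = 297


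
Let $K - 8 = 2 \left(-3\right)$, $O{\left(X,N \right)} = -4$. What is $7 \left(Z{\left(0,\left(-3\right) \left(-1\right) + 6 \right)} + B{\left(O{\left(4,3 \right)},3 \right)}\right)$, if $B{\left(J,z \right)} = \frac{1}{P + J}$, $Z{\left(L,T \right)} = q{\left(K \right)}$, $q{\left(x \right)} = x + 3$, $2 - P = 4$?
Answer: $\frac{203}{6} \approx 33.833$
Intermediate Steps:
$P = -2$ ($P = 2 - 4 = -2$)
$K = 2$ ($K = 8 + 2 \left(-3\right) = 8 - 6 = 2$)
$q{\left(x \right)} = 3 + x$
$Z{\left(L,T \right)} = 5$ ($Z{\left(L,T \right)} = 3 + 2 = 5$)
$B{\left(J,z \right)} = \frac{1}{-2 + J}$
$7 \left(Z{\left(0,\left(-3\right) \left(-1\right) + 6 \right)} + B{\left(O{\left(4,3 \right)},3 \right)}\right) = 7 \left(5 + \frac{1}{-2 - 4}\right) = 7 \left(5 + \frac{1}{-6}\right) = 7 \left(5 - \frac{1}{6}\right) = 7 \cdot \frac{29}{6} = \frac{203}{6}$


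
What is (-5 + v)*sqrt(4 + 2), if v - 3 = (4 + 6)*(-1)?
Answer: -12*sqrt(6) ≈ -29.394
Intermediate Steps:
v = -7 (v = 3 + (4 + 6)*(-1) = 3 + 10*(-1) = 3 - 10 = -7)
(-5 + v)*sqrt(4 + 2) = (-5 - 7)*sqrt(4 + 2) = -12*sqrt(6)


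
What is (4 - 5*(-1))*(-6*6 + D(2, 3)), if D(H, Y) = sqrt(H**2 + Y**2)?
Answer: -324 + 9*sqrt(13) ≈ -291.55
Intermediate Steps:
(4 - 5*(-1))*(-6*6 + D(2, 3)) = (4 - 5*(-1))*(-6*6 + sqrt(2**2 + 3**2)) = (4 + 5)*(-36 + sqrt(4 + 9)) = 9*(-36 + sqrt(13)) = -324 + 9*sqrt(13)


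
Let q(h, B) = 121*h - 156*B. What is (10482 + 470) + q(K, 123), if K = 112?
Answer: 5316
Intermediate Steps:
q(h, B) = -156*B + 121*h
(10482 + 470) + q(K, 123) = (10482 + 470) + (-156*123 + 121*112) = 10952 + (-19188 + 13552) = 10952 - 5636 = 5316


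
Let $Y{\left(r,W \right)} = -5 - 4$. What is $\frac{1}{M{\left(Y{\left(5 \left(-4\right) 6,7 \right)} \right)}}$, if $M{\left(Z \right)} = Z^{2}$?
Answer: $\frac{1}{81} \approx 0.012346$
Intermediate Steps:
$Y{\left(r,W \right)} = -9$ ($Y{\left(r,W \right)} = -5 - 4 = -9$)
$\frac{1}{M{\left(Y{\left(5 \left(-4\right) 6,7 \right)} \right)}} = \frac{1}{\left(-9\right)^{2}} = \frac{1}{81}$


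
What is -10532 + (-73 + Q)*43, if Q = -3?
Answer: -13800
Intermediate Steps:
-10532 + (-73 + Q)*43 = -10532 + (-73 - 3)*43 = -10532 - 76*43 = -10532 - 3268 = -13800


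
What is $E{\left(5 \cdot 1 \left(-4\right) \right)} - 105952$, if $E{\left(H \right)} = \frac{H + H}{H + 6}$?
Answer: $- \frac{741644}{7} \approx -1.0595 \cdot 10^{5}$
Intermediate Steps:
$E{\left(H \right)} = \frac{2 H}{6 + H}$
$E{\left(5 \cdot 1 \left(-4\right) \right)} - 105952 = \frac{2 \cdot 5 \cdot 1 \left(-4\right)}{6 + 5 \cdot 1 \left(-4\right)} - 105952 = \frac{2 \cdot 5 \left(-4\right)}{6 + 5 \left(-4\right)} - 105952 = 2 \left(-20\right) \frac{1}{6 - 20} - 105952 = 2 \left(-20\right) \frac{1}{-14} - 105952 = 2 \left(-20\right) \left(- \frac{1}{14}\right) - 105952 = \frac{20}{7} - 105952 = - \frac{741644}{7}$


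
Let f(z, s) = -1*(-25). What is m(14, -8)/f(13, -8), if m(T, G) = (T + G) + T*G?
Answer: -106/25 ≈ -4.2400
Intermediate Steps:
f(z, s) = 25
m(T, G) = G + T + G*T (m(T, G) = (G + T) + G*T = G + T + G*T)
m(14, -8)/f(13, -8) = (-8 + 14 - 8*14)/25 = (-8 + 14 - 112)*(1/25) = -106*1/25 = -106/25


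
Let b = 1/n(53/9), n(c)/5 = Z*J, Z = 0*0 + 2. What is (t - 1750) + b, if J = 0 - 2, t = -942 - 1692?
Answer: -87681/20 ≈ -4384.0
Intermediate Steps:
t = -2634
Z = 2 (Z = 0 + 2 = 2)
J = -2
n(c) = -20 (n(c) = 5*(2*(-2)) = 5*(-4) = -20)
b = -1/20 (b = 1/(-20) = -1/20 ≈ -0.050000)
(t - 1750) + b = (-2634 - 1750) - 1/20 = -4384 - 1/20 = -87681/20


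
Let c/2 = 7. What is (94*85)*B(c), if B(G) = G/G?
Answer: 7990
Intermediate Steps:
c = 14 (c = 2*7 = 14)
B(G) = 1
(94*85)*B(c) = (94*85)*1 = 7990*1 = 7990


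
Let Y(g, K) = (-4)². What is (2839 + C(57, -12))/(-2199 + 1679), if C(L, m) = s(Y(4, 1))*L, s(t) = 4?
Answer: -3067/520 ≈ -5.8981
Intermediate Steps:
Y(g, K) = 16
C(L, m) = 4*L
(2839 + C(57, -12))/(-2199 + 1679) = (2839 + 4*57)/(-2199 + 1679) = (2839 + 228)/(-520) = 3067*(-1/520) = -3067/520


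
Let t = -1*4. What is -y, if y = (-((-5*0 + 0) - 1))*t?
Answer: 4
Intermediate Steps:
t = -4
y = -4 (y = -((-5*0 + 0) - 1)*(-4) = -((0 + 0) - 1)*(-4) = -(0 - 1)*(-4) = -1*(-1)*(-4) = 1*(-4) = -4)
-y = -1*(-4) = 4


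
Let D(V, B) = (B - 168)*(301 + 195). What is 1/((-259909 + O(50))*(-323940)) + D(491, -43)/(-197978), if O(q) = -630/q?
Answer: 4405965434525101/8334775118261856 ≈ 0.52862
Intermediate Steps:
D(V, B) = -83328 + 496*B (D(V, B) = (-168 + B)*496 = -83328 + 496*B)
1/((-259909 + O(50))*(-323940)) + D(491, -43)/(-197978) = 1/(-259909 - 630/50*(-323940)) + (-83328 + 496*(-43))/(-197978) = -1/323940/(-259909 - 630*1/50) + (-83328 - 21328)*(-1/197978) = -1/323940/(-259909 - 63/5) - 104656*(-1/197978) = -1/323940/(-1299608/5) + 52328/98989 = -5/1299608*(-1/323940) + 52328/98989 = 1/84199003104 + 52328/98989 = 4405965434525101/8334775118261856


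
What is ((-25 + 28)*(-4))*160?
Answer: -1920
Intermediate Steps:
((-25 + 28)*(-4))*160 = (3*(-4))*160 = -12*160 = -1920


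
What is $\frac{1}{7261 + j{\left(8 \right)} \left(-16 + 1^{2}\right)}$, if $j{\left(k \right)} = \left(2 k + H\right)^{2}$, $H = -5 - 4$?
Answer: $\frac{1}{6526} \approx 0.00015323$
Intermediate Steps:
$H = -9$ ($H = -5 - 4 = -9$)
$j{\left(k \right)} = \left(-9 + 2 k\right)^{2}$ ($j{\left(k \right)} = \left(2 k - 9\right)^{2} = \left(-9 + 2 k\right)^{2}$)
$\frac{1}{7261 + j{\left(8 \right)} \left(-16 + 1^{2}\right)} = \frac{1}{7261 + \left(-9 + 2 \cdot 8\right)^{2} \left(-16 + 1^{2}\right)} = \frac{1}{7261 + \left(-9 + 16\right)^{2} \left(-16 + 1\right)} = \frac{1}{7261 + 7^{2} \left(-15\right)} = \frac{1}{7261 + 49 \left(-15\right)} = \frac{1}{7261 - 735} = \frac{1}{6526}$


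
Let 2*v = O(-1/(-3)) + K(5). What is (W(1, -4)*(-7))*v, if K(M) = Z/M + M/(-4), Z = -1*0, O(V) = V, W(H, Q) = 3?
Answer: 77/8 ≈ 9.6250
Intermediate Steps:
Z = 0
K(M) = -M/4 (K(M) = 0/M + M/(-4) = 0 + M*(-¼) = 0 - M/4 = -M/4)
v = -11/24 (v = (-1/(-3) - ¼*5)/2 = (-1*(-⅓) - 5/4)/2 = (⅓ - 5/4)/2 = (½)*(-11/12) = -11/24 ≈ -0.45833)
(W(1, -4)*(-7))*v = (3*(-7))*(-11/24) = -21*(-11/24) = 77/8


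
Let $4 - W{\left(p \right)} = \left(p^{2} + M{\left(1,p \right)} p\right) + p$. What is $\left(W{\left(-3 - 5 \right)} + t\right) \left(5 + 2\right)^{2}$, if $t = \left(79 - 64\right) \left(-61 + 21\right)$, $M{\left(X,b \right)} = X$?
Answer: $-31556$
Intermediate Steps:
$t = -600$ ($t = 15 \left(-40\right) = -600$)
$W{\left(p \right)} = 4 - p^{2} - 2 p$ ($W{\left(p \right)} = 4 - \left(\left(p^{2} + 1 p\right) + p\right) = 4 - \left(\left(p^{2} + p\right) + p\right) = 4 - \left(\left(p + p^{2}\right) + p\right) = 4 - \left(p^{2} + 2 p\right) = 4 - p^{2} - 2 p$)
$\left(W{\left(-3 - 5 \right)} + t\right) \left(5 + 2\right)^{2} = \left(\left(4 - \left(-3 - 5\right)^{2} - 2 \left(-3 - 5\right)\right) - 600\right) \left(5 + 2\right)^{2} = \left(\left(4 - \left(-8\right)^{2} - -16\right) - 600\right) 7^{2} = \left(\left(4 - 64 + 16\right) - 600\right) 49 = \left(-44 - 600\right) 49 = \left(-644\right) 49 = -31556$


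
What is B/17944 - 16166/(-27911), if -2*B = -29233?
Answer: 1396087671/1001669968 ≈ 1.3938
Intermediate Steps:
B = 29233/2 (B = -½*(-29233) = 29233/2 ≈ 14617.)
B/17944 - 16166/(-27911) = (29233/2)/17944 - 16166/(-27911) = (29233/2)*(1/17944) - 16166*(-1/27911) = 29233/35888 + 16166/27911 = 1396087671/1001669968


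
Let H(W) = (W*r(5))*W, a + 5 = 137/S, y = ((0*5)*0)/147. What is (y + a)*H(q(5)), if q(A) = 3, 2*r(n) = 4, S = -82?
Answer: -4923/41 ≈ -120.07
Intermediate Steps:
r(n) = 2 (r(n) = (1/2)*4 = 2)
y = 0 (y = (0*0)*(1/147) = 0*(1/147) = 0)
a = -547/82 (a = -5 + 137/(-82) = -5 + 137*(-1/82) = -5 - 137/82 = -547/82 ≈ -6.6707)
H(W) = 2*W**2 (H(W) = (W*2)*W = (2*W)*W = 2*W**2)
(y + a)*H(q(5)) = (0 - 547/82)*(2*3**2) = -547*9/41 = -547/82*18 = -4923/41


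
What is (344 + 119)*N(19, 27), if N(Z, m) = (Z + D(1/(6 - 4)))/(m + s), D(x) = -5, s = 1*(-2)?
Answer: 6482/25 ≈ 259.28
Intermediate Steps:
s = -2
N(Z, m) = (-5 + Z)/(-2 + m) (N(Z, m) = (Z - 5)/(m - 2) = (-5 + Z)/(-2 + m))
(344 + 119)*N(19, 27) = (344 + 119)*((-5 + 19)/(-2 + 27)) = 463*(14/25) = 6482/25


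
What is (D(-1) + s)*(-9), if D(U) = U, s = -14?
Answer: 135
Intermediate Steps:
(D(-1) + s)*(-9) = (-1 - 14)*(-9) = -15*(-9) = 135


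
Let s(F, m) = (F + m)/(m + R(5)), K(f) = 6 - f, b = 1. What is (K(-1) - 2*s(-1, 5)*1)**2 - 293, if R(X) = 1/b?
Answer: -2348/9 ≈ -260.89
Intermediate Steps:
R(X) = 1 (R(X) = 1/1 = 1)
s(F, m) = (F + m)/(1 + m) (s(F, m) = (F + m)/(m + 1) = (F + m)/(1 + m))
(K(-1) - 2*s(-1, 5)*1)**2 - 293 = ((6 - 1*(-1)) - 2*(-1 + 5)/(1 + 5)*1)**2 - 293 = ((6 + 1) - 2*4/6*1)**2 - 293 = (7 - 4/3*1)**2 - 293 = (7 - 4/3)**2 - 293 = (17/3)**2 - 293 = 289/9 - 293 = -2348/9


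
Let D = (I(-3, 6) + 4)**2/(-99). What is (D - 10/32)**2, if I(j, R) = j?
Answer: 261121/2509056 ≈ 0.10407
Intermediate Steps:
D = -1/99 (D = (-3 + 4)**2/(-99) = 1**2*(-1/99) = 1*(-1/99) = -1/99 ≈ -0.010101)
(D - 10/32)**2 = (-1/99 - 10/32)**2 = (-1/99 - 10*1/32)**2 = (-1/99 - 5/16)**2 = (-511/1584)**2 = 261121/2509056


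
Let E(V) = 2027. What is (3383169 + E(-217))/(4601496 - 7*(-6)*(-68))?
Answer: 846299/1149660 ≈ 0.73613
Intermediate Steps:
(3383169 + E(-217))/(4601496 - 7*(-6)*(-68)) = (3383169 + 2027)/(4601496 - 7*(-6)*(-68)) = 3385196/(4601496 + 42*(-68)) = 3385196/(4601496 - 2856) = 3385196/4598640 = 3385196*(1/4598640) = 846299/1149660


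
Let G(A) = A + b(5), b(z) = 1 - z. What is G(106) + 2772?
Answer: 2874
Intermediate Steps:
G(A) = -4 + A (G(A) = A + (1 - 1*5) = A + (1 - 5) = A - 4 = -4 + A)
G(106) + 2772 = (-4 + 106) + 2772 = 102 + 2772 = 2874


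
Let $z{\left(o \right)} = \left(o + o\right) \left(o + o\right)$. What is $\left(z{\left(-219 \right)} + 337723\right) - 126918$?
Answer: $402649$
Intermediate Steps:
$z{\left(o \right)} = 4 o^{2}$ ($z{\left(o \right)} = 2 o 2 o = 4 o^{2}$)
$\left(z{\left(-219 \right)} + 337723\right) - 126918 = \left(4 \left(-219\right)^{2} + 337723\right) - 126918 = \left(4 \cdot 47961 + 337723\right) - 126918 = \left(191844 + 337723\right) - 126918 = 529567 - 126918 = 402649$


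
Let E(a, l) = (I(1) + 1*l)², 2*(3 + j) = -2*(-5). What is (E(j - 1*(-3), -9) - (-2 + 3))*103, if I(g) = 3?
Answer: 3605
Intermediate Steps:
j = 2 (j = -3 + (-2*(-5))/2 = -3 + (½)*10 = -3 + 5 = 2)
E(a, l) = (3 + l)² (E(a, l) = (3 + 1*l)² = (3 + l)²)
(E(j - 1*(-3), -9) - (-2 + 3))*103 = ((3 - 9)² - (-2 + 3))*103 = ((-6)² - 1*1)*103 = (36 - 1)*103 = 35*103 = 3605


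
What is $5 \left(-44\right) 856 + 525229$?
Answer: $336909$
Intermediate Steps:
$5 \left(-44\right) 856 + 525229 = \left(-220\right) 856 + 525229 = -188320 + 525229 = 336909$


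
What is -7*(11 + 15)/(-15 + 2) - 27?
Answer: -13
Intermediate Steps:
-7*(11 + 15)/(-15 + 2) - 27 = -182/(-13) - 27 = -182*(-1)/13 - 27 = -7*(-2) - 27 = 14 - 27 = -13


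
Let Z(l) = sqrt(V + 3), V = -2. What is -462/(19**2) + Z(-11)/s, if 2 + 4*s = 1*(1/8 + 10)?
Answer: -18478/23465 ≈ -0.78747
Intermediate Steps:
Z(l) = 1 (Z(l) = sqrt(-2 + 3) = sqrt(1) = 1)
s = 65/32 (s = -1/2 + (1*(1/8 + 10))/4 = -1/2 + (1*(81/8))/4 = -1/2 + (1/4)*(81/8) = -1/2 + 81/32 = 65/32 ≈ 2.0313)
-462/(19**2) + Z(-11)/s = -462/(19**2) + 1/(65/32) = -462/361 + 1*(32/65) = -462*1/361 + 32/65 = -462/361 + 32/65 = -18478/23465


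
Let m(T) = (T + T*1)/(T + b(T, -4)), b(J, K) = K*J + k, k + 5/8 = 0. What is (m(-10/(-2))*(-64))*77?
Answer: 78848/25 ≈ 3153.9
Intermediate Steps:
k = -5/8 (k = -5/8 + 0 = -5/8 ≈ -0.62500)
b(J, K) = -5/8 + J*K (b(J, K) = K*J - 5/8 = J*K - 5/8 = -5/8 + J*K)
m(T) = 2*T/(-5/8 - 3*T) (m(T) = (T + T*1)/(T + (-5/8 + T*(-4))) = (T + T)/(T + (-5/8 - 4*T)) = (2*T)/(-5/8 - 3*T) = 2*T/(-5/8 - 3*T))
(m(-10/(-2))*(-64))*77 = ((16*(-10/(-2))/(-5 - (-240)/(-2)))*(-64))*77 = ((16*(-10*(-1/2))/(-5 - (-240)*(-1)/2))*(-64))*77 = ((16*5/(-5 - 24*5))*(-64))*77 = ((16*5/(-5 - 120))*(-64))*77 = ((16*5/(-125))*(-64))*77 = ((16*5*(-1/125))*(-64))*77 = -16/25*(-64)*77 = (1024/25)*77 = 78848/25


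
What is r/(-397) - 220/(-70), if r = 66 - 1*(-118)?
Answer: 7446/2779 ≈ 2.6794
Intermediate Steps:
r = 184 (r = 66 + 118 = 184)
r/(-397) - 220/(-70) = 184/(-397) - 220/(-70) = 184*(-1/397) - 220*(-1/70) = -184/397 + 22/7 = 7446/2779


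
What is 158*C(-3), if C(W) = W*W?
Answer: 1422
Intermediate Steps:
C(W) = W²
158*C(-3) = 158*(-3)² = 158*9 = 1422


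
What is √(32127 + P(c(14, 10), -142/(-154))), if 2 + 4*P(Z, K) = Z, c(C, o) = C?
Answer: 3*√3570 ≈ 179.25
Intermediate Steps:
P(Z, K) = -½ + Z/4
√(32127 + P(c(14, 10), -142/(-154))) = √(32127 + (-½ + (¼)*14)) = √(32127 + (-½ + 7/2)) = √(32127 + 3) = √32130 = 3*√3570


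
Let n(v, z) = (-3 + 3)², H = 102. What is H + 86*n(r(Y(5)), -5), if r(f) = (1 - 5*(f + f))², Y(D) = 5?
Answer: 102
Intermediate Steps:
r(f) = (1 - 10*f)²
n(v, z) = 0 (n(v, z) = 0² = 0)
H + 86*n(r(Y(5)), -5) = 102 + 86*0 = 102 + 0 = 102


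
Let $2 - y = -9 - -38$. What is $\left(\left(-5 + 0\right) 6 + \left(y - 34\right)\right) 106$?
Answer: $-9646$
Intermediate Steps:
$y = -27$ ($y = 2 - \left(-9 - -38\right) = 2 - \left(-9 + 38\right) = 2 - 29 = -27$)
$\left(\left(-5 + 0\right) 6 + \left(y - 34\right)\right) 106 = \left(\left(-5 + 0\right) 6 - 61\right) 106 = \left(\left(-5\right) 6 - 61\right) 106 = \left(-30 - 61\right) 106 = \left(-91\right) 106 = -9646$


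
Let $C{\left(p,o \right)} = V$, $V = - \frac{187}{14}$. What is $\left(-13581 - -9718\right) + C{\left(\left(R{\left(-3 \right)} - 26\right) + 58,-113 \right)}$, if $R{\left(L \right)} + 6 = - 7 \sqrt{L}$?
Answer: $- \frac{54269}{14} \approx -3876.4$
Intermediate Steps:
$R{\left(L \right)} = -6 - 7 \sqrt{L}$
$V = - \frac{187}{14}$ ($V = \left(-187\right) \frac{1}{14} = - \frac{187}{14} \approx -13.357$)
$C{\left(p,o \right)} = - \frac{187}{14}$
$\left(-13581 - -9718\right) + C{\left(\left(R{\left(-3 \right)} - 26\right) + 58,-113 \right)} = \left(-13581 - -9718\right) - \frac{187}{14} = \left(-13581 + 9718\right) - \frac{187}{14} = -3863 - \frac{187}{14} = - \frac{54269}{14}$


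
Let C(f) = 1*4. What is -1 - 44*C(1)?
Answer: -177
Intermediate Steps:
C(f) = 4
-1 - 44*C(1) = -1 - 44*4 = -1 - 176 = -177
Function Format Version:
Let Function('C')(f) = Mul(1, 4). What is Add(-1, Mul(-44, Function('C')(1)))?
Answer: -177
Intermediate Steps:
Function('C')(f) = 4
Add(-1, Mul(-44, Function('C')(1))) = Add(-1, Mul(-44, 4)) = Add(-1, -176) = -177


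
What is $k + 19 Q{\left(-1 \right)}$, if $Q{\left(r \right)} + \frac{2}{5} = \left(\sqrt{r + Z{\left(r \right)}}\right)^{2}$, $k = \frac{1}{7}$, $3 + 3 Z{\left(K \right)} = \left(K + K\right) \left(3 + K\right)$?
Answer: $- \frac{7433}{105} \approx -70.791$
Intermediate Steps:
$Z{\left(K \right)} = -1 + \frac{2 K \left(3 + K\right)}{3}$ ($Z{\left(K \right)} = -1 + \frac{\left(K + K\right) \left(3 + K\right)}{3} = -1 + \frac{2 K \left(3 + K\right)}{3}$)
$k = \frac{1}{7} \approx 0.14286$
$Q{\left(r \right)} = - \frac{7}{5} + 3 r + \frac{2 r^{2}}{3}$ ($Q{\left(r \right)} = - \frac{2}{5} + \left(\sqrt{r + \left(-1 + 2 r + \frac{2 r^{2}}{3}\right)}\right)^{2} = - \frac{2}{5} + \left(\sqrt{-1 + 3 r + \frac{2 r^{2}}{3}}\right)^{2} = - \frac{2}{5} + \left(-1 + 3 r + \frac{2 r^{2}}{3}\right) = - \frac{7}{5} + 3 r + \frac{2 r^{2}}{3}$)
$k + 19 Q{\left(-1 \right)} = \frac{1}{7} + 19 \left(- \frac{7}{5} + 3 \left(-1\right) + \frac{2 \left(-1\right)^{2}}{3}\right) = \frac{1}{7} + 19 \left(- \frac{7}{5} - 3 + \frac{2}{3} \cdot 1\right) = \frac{1}{7} + 19 \left(- \frac{7}{5} - 3 + \frac{2}{3}\right) = \frac{1}{7} + 19 \left(- \frac{56}{15}\right) = \frac{1}{7} - \frac{1064}{15} = - \frac{7433}{105}$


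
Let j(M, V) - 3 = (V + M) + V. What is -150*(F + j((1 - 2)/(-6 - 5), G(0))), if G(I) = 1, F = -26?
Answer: 34500/11 ≈ 3136.4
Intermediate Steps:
j(M, V) = 3 + M + 2*V (j(M, V) = 3 + ((V + M) + V) = 3 + ((M + V) + V) = 3 + (M + 2*V) = 3 + M + 2*V)
-150*(F + j((1 - 2)/(-6 - 5), G(0))) = -150*(-26 + (3 + (1 - 2)/(-6 - 5) + 2*1)) = -150*(-26 + (3 - 1/(-11) + 2)) = -150*(-26 + (3 - 1*(-1/11) + 2)) = -150*(-26 + (3 + 1/11 + 2)) = -150*(-26 + 56/11) = -150*(-230/11) = 34500/11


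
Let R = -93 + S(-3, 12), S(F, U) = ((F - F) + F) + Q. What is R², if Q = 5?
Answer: 8281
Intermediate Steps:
S(F, U) = 5 + F (S(F, U) = ((F - F) + F) + 5 = (0 + F) + 5 = F + 5 = 5 + F)
R = -91 (R = -93 + (5 - 3) = -93 + 2 = -91)
R² = (-91)² = 8281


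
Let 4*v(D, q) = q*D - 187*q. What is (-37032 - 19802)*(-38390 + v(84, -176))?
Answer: 1924285572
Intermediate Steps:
v(D, q) = -187*q/4 + D*q/4 (v(D, q) = (q*D - 187*q)/4 = (D*q - 187*q)/4 = (-187*q + D*q)/4 = -187*q/4 + D*q/4)
(-37032 - 19802)*(-38390 + v(84, -176)) = (-37032 - 19802)*(-38390 + (¼)*(-176)*(-187 + 84)) = -56834*(-38390 + (¼)*(-176)*(-103)) = -56834*(-38390 + 4532) = -56834*(-33858) = 1924285572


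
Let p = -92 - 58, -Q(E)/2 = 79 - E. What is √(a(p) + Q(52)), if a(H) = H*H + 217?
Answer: √22663 ≈ 150.54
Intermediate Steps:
Q(E) = -158 + 2*E (Q(E) = -2*(79 - E) = -158 + 2*E)
p = -150
a(H) = 217 + H² (a(H) = H² + 217 = 217 + H²)
√(a(p) + Q(52)) = √((217 + (-150)²) + (-158 + 2*52)) = √((217 + 22500) + (-158 + 104)) = √(22717 - 54) = √22663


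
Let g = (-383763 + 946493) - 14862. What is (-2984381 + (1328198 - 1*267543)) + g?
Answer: -1375858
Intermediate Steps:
g = 547868 (g = 562730 - 14862 = 547868)
(-2984381 + (1328198 - 1*267543)) + g = (-2984381 + (1328198 - 1*267543)) + 547868 = (-2984381 + (1328198 - 267543)) + 547868 = (-2984381 + 1060655) + 547868 = -1923726 + 547868 = -1375858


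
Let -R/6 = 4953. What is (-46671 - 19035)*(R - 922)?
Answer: 2013231840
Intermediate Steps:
R = -29718 (R = -6*4953 = -29718)
(-46671 - 19035)*(R - 922) = (-46671 - 19035)*(-29718 - 922) = -65706*(-30640) = 2013231840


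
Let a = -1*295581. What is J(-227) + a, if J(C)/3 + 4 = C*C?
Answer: -141006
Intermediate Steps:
a = -295581
J(C) = -12 + 3*C² (J(C) = -12 + 3*(C*C) = -12 + 3*C²)
J(-227) + a = (-12 + 3*(-227)²) - 295581 = (-12 + 3*51529) - 295581 = (-12 + 154587) - 295581 = 154575 - 295581 = -141006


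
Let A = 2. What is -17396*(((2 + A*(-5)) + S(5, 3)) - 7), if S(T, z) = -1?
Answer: 278336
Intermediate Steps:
-17396*(((2 + A*(-5)) + S(5, 3)) - 7) = -17396*(((2 + 2*(-5)) - 1) - 7) = -17396*(((2 - 10) - 1) - 7) = -17396*((-8 - 1) - 7) = -17396*(-9 - 7) = -17396*(-16) = 278336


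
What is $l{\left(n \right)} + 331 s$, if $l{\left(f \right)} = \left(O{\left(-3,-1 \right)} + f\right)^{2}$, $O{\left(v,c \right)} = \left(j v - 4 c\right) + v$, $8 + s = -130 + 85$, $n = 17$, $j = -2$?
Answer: $-16967$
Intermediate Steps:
$s = -53$ ($s = -8 + \left(-130 + 85\right) = -8 - 45 = -53$)
$O{\left(v,c \right)} = - v - 4 c$ ($O{\left(v,c \right)} = \left(- 2 v - 4 c\right) + v = \left(- 4 c - 2 v\right) + v = - v - 4 c$)
$l{\left(f \right)} = \left(7 + f\right)^{2}$ ($l{\left(f \right)} = \left(\left(\left(-1\right) \left(-3\right) - -4\right) + f\right)^{2} = \left(\left(3 + 4\right) + f\right)^{2} = \left(7 + f\right)^{2}$)
$l{\left(n \right)} + 331 s = \left(7 + 17\right)^{2} + 331 \left(-53\right) = 24^{2} - 17543 = 576 - 17543 = -16967$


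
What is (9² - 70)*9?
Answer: 99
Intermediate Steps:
(9² - 70)*9 = (81 - 70)*9 = 11*9 = 99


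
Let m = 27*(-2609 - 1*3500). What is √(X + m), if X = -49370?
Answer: I*√214313 ≈ 462.94*I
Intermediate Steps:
m = -164943 (m = 27*(-2609 - 3500) = 27*(-6109) = -164943)
√(X + m) = √(-49370 - 164943) = √(-214313) = I*√214313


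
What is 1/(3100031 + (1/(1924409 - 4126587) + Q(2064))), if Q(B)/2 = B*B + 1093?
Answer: 2202178/25594613406801 ≈ 8.6041e-8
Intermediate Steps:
Q(B) = 2186 + 2*B² (Q(B) = 2*(B*B + 1093) = 2*(B² + 1093) = 2*(1093 + B²) = 2186 + 2*B²)
1/(3100031 + (1/(1924409 - 4126587) + Q(2064))) = 1/(3100031 + (1/(1924409 - 4126587) + (2186 + 2*2064²))) = 1/(3100031 + (1/(-2202178) + (2186 + 2*4260096))) = 1/(3100031 + (-1/2202178 + (2186 + 8520192))) = 1/(3100031 + (-1/2202178 + 8522378)) = 1/(3100031 + 18767793339283/2202178) = 1/(25594613406801/2202178) = 2202178/25594613406801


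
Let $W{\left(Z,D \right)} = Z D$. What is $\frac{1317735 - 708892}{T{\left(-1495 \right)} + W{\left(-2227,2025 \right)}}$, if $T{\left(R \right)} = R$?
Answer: $- \frac{608843}{4511170} \approx -0.13496$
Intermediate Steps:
$W{\left(Z,D \right)} = D Z$
$\frac{1317735 - 708892}{T{\left(-1495 \right)} + W{\left(-2227,2025 \right)}} = \frac{1317735 - 708892}{-1495 + 2025 \left(-2227\right)} = \frac{608843}{-1495 - 4509675} = \frac{608843}{-4511170} = 608843 \left(- \frac{1}{4511170}\right) = - \frac{608843}{4511170}$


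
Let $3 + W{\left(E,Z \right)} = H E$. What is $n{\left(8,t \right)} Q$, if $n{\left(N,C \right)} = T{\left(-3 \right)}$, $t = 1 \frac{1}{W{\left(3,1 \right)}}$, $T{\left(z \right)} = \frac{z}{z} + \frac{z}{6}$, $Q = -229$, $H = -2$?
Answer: $- \frac{229}{2} \approx -114.5$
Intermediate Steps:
$W{\left(E,Z \right)} = -3 - 2 E$
$T{\left(z \right)} = 1 + \frac{z}{6}$ ($T{\left(z \right)} = 1 + z \frac{1}{6} = 1 + \frac{z}{6}$)
$t = - \frac{1}{9}$ ($t = 1 \frac{1}{-3 - 6} = 1 \frac{1}{-9} = 1 \left(- \frac{1}{9}\right) = - \frac{1}{9} \approx -0.11111$)
$n{\left(N,C \right)} = \frac{1}{2}$ ($n{\left(N,C \right)} = 1 + \frac{1}{6} \left(-3\right) = 1 - \frac{1}{2} = \frac{1}{2}$)
$n{\left(8,t \right)} Q = \frac{1}{2} \left(-229\right) = - \frac{229}{2}$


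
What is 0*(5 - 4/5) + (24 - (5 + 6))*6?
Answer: 78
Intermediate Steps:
0*(5 - 4/5) + (24 - (5 + 6))*6 = 0*(5 - 4*⅕) + (24 - 1*11)*6 = 0*(5 - ⅘) + (24 - 11)*6 = 0*(21/5) + 13*6 = 0 + 78 = 78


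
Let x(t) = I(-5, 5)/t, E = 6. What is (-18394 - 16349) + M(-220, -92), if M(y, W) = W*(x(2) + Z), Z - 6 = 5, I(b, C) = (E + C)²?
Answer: -41321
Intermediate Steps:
I(b, C) = (6 + C)²
Z = 11 (Z = 6 + 5 = 11)
x(t) = 121/t (x(t) = (6 + 5)²/t = 11²/t = 121/t)
M(y, W) = 143*W/2 (M(y, W) = W*(121/2 + 11) = W*(143/2) = 143*W/2)
(-18394 - 16349) + M(-220, -92) = (-18394 - 16349) + (143/2)*(-92) = -34743 - 6578 = -41321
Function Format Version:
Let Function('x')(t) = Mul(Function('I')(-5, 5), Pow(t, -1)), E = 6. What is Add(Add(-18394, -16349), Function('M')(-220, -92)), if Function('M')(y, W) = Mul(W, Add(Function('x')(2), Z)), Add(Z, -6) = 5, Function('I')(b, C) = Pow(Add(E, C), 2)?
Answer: -41321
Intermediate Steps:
Function('I')(b, C) = Pow(Add(6, C), 2)
Z = 11 (Z = Add(6, 5) = 11)
Function('x')(t) = Mul(121, Pow(t, -1)) (Function('x')(t) = Mul(Pow(Add(6, 5), 2), Pow(t, -1)) = Mul(Pow(11, 2), Pow(t, -1)) = Mul(121, Pow(t, -1)))
Function('M')(y, W) = Mul(Rational(143, 2), W) (Function('M')(y, W) = Mul(W, Add(Mul(121, Pow(2, -1)), 11)) = Mul(W, Add(Mul(121, Rational(1, 2)), 11)) = Mul(W, Add(Rational(121, 2), 11)) = Mul(W, Rational(143, 2)) = Mul(Rational(143, 2), W))
Add(Add(-18394, -16349), Function('M')(-220, -92)) = Add(Add(-18394, -16349), Mul(Rational(143, 2), -92)) = Add(-34743, -6578) = -41321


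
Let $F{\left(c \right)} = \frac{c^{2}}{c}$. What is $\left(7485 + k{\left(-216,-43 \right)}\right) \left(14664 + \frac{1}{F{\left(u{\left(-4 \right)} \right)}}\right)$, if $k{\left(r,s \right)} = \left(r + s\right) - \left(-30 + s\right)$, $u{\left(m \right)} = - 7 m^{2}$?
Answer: $\frac{11987636733}{112} \approx 1.0703 \cdot 10^{8}$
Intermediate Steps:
$F{\left(c \right)} = c$
$k{\left(r,s \right)} = 30 + r$
$\left(7485 + k{\left(-216,-43 \right)}\right) \left(14664 + \frac{1}{F{\left(u{\left(-4 \right)} \right)}}\right) = \left(7485 + \left(30 - 216\right)\right) \left(14664 + \frac{1}{\left(-7\right) \left(-4\right)^{2}}\right) = \left(7485 - 186\right) \left(14664 + \frac{1}{\left(-7\right) 16}\right) = 7299 \left(14664 + \frac{1}{-112}\right) = 7299 \left(14664 - \frac{1}{112}\right) = 7299 \cdot \frac{1642367}{112} = \frac{11987636733}{112}$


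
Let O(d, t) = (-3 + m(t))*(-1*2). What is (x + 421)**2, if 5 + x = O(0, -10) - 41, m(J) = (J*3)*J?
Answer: 47961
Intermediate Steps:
m(J) = 3*J**2 (m(J) = (3*J)*J = 3*J**2)
O(d, t) = 6 - 6*t**2 (O(d, t) = (-3 + 3*t**2)*(-1*2) = (-3 + 3*t**2)*(-2) = 6 - 6*t**2)
x = -640 (x = -5 + ((6 - 6*(-10)**2) - 41) = -5 + ((6 - 6*100) - 41) = -5 + ((6 - 600) - 41) = -5 + (-594 - 41) = -5 - 635 = -640)
(x + 421)**2 = (-640 + 421)**2 = (-219)**2 = 47961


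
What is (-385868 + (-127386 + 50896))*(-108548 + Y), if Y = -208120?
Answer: 146413983144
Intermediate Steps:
(-385868 + (-127386 + 50896))*(-108548 + Y) = (-385868 + (-127386 + 50896))*(-108548 - 208120) = (-385868 - 76490)*(-316668) = -462358*(-316668) = 146413983144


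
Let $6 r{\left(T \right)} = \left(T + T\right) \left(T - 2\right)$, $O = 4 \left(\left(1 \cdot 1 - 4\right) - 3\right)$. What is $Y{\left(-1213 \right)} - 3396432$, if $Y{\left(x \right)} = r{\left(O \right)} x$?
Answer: $-3648736$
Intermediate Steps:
$O = -24$ ($O = 4 \left(\left(1 - 4\right) - 3\right) = 4 \left(-3 - 3\right) = 4 \left(-6\right) = -24$)
$r{\left(T \right)} = \frac{T \left(-2 + T\right)}{3}$ ($r{\left(T \right)} = \frac{\left(T + T\right) \left(T - 2\right)}{6} = \frac{2 T \left(-2 + T\right)}{6} = \frac{T \left(-2 + T\right)}{3}$)
$Y{\left(x \right)} = 208 x$ ($Y{\left(x \right)} = \frac{1}{3} \left(-24\right) \left(-2 - 24\right) x = \frac{1}{3} \left(-24\right) \left(-26\right) x = 208 x$)
$Y{\left(-1213 \right)} - 3396432 = 208 \left(-1213\right) - 3396432 = -252304 - 3396432 = -3648736$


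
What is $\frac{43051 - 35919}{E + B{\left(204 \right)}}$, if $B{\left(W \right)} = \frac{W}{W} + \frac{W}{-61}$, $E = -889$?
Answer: $- \frac{108763}{13593} \approx -8.0014$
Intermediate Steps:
$B{\left(W \right)} = 1 - \frac{W}{61}$ ($B{\left(W \right)} = 1 + W \left(- \frac{1}{61}\right) = 1 - \frac{W}{61}$)
$\frac{43051 - 35919}{E + B{\left(204 \right)}} = \frac{43051 - 35919}{-889 + \left(1 - \frac{204}{61}\right)} = \frac{7132}{-889 + \left(1 - \frac{204}{61}\right)} = \frac{7132}{-889 - \frac{143}{61}} = \frac{7132}{- \frac{54372}{61}} = 7132 \left(- \frac{61}{54372}\right) = - \frac{108763}{13593}$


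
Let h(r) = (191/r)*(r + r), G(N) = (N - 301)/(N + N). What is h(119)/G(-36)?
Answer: 27504/337 ≈ 81.614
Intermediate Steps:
G(N) = (-301 + N)/(2*N) (G(N) = (-301 + N)/((2*N)) = (-301 + N)*(1/(2*N)) = (-301 + N)/(2*N))
h(r) = 382 (h(r) = (191/r)*(2*r) = 382)
h(119)/G(-36) = 382/(((½)*(-301 - 36)/(-36))) = 382/(((½)*(-1/36)*(-337))) = 382/(337/72) = 382*(72/337) = 27504/337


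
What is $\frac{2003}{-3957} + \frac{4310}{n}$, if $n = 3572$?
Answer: $\frac{4949977}{7067202} \approx 0.70042$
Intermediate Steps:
$\frac{2003}{-3957} + \frac{4310}{n} = \frac{2003}{-3957} + \frac{4310}{3572} = 2003 \left(- \frac{1}{3957}\right) + 4310 \cdot \frac{1}{3572} = - \frac{2003}{3957} + \frac{2155}{1786} = \frac{4949977}{7067202}$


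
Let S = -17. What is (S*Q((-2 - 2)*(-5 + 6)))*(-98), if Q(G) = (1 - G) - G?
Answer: 14994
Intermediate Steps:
Q(G) = 1 - 2*G
(S*Q((-2 - 2)*(-5 + 6)))*(-98) = -17*(1 - 2*(-2 - 2)*(-5 + 6))*(-98) = -17*(1 - (-8))*(-98) = -17*(1 - 2*(-4))*(-98) = -17*(1 + 8)*(-98) = -17*9*(-98) = -153*(-98) = 14994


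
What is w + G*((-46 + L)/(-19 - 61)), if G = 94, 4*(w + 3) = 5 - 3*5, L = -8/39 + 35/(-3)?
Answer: 97499/1560 ≈ 62.499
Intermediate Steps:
L = -463/39 (L = -8*1/39 + 35*(-⅓) = -8/39 - 35/3 = -463/39 ≈ -11.872)
w = -11/2 (w = -3 + (5 - 3*5)/4 = -3 + (5 - 15)/4 = -3 + (¼)*(-10) = -3 - 5/2 = -11/2 ≈ -5.5000)
w + G*((-46 + L)/(-19 - 61)) = -11/2 + 94*((-46 - 463/39)/(-19 - 61)) = -11/2 + 94*(-2257/39/(-80)) = -11/2 + 94*(-2257/39*(-1/80)) = -11/2 + 94*(2257/3120) = -11/2 + 106079/1560 = 97499/1560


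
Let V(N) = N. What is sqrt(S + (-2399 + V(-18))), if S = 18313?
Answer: 2*sqrt(3974) ≈ 126.08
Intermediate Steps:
sqrt(S + (-2399 + V(-18))) = sqrt(18313 + (-2399 - 18)) = sqrt(18313 - 2417) = sqrt(15896) = 2*sqrt(3974)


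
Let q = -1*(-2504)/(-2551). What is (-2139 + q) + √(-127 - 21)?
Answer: -5459093/2551 + 2*I*√37 ≈ -2140.0 + 12.166*I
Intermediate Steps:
q = -2504/2551 (q = 2504*(-1/2551) = -2504/2551 ≈ -0.98158)
(-2139 + q) + √(-127 - 21) = (-2139 - 2504/2551) + √(-127 - 21) = -5459093/2551 + √(-148) = -5459093/2551 + 2*I*√37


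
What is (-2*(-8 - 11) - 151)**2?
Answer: 12769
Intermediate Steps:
(-2*(-8 - 11) - 151)**2 = (-2*(-19) - 151)**2 = (38 - 151)**2 = (-113)**2 = 12769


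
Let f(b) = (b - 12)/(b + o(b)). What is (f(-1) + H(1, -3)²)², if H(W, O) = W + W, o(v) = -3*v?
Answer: 25/4 ≈ 6.2500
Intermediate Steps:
H(W, O) = 2*W
f(b) = -(-12 + b)/(2*b) (f(b) = (b - 12)/(b - 3*b) = (-12 + b)/((-2*b)) = (-12 + b)*(-1/(2*b)) = -(-12 + b)/(2*b))
(f(-1) + H(1, -3)²)² = ((½)*(12 - 1*(-1))/(-1) + (2*1)²)² = ((½)*(-1)*(12 + 1) + 2²)² = ((½)*(-1)*13 + 4)² = (-13/2 + 4)² = (-5/2)² = 25/4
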